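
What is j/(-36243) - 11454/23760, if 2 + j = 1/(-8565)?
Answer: -13167253631/27317073960 ≈ -0.48202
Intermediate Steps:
j = -17131/8565 (j = -2 + 1/(-8565) = -2 - 1/8565 = -17131/8565 ≈ -2.0001)
j/(-36243) - 11454/23760 = -17131/8565/(-36243) - 11454/23760 = -17131/8565*(-1/36243) - 11454*1/23760 = 17131/310421295 - 1909/3960 = -13167253631/27317073960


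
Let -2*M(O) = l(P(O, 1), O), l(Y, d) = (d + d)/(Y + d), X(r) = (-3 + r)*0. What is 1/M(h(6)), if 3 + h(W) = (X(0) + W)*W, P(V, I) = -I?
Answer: -32/33 ≈ -0.96970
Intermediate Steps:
X(r) = 0
l(Y, d) = 2*d/(Y + d) (l(Y, d) = (2*d)/(Y + d) = 2*d/(Y + d))
h(W) = -3 + W² (h(W) = -3 + (0 + W)*W = -3 + W*W = -3 + W²)
M(O) = -O/(-1 + O) (M(O) = -O/(-1*1 + O) = -O/(-1 + O))
1/M(h(6)) = 1/(-(-3 + 6²)/(-1 + (-3 + 6²))) = 1/(-(-3 + 36)/(-1 + (-3 + 36))) = 1/(-1*33/(-1 + 33)) = 1/(-1*33/32) = 1/(-1*33*1/32) = 1/(-33/32) = -32/33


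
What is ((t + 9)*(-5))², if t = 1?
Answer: 2500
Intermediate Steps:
((t + 9)*(-5))² = ((1 + 9)*(-5))² = (10*(-5))² = (-50)² = 2500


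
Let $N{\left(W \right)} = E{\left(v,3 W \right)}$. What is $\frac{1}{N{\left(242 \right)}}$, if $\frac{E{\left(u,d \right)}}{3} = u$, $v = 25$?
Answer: $\frac{1}{75} \approx 0.013333$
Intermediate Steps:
$E{\left(u,d \right)} = 3 u$
$N{\left(W \right)} = 75$ ($N{\left(W \right)} = 3 \cdot 25 = 75$)
$\frac{1}{N{\left(242 \right)}} = \frac{1}{75}$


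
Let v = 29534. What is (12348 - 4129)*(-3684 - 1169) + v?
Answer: -39857273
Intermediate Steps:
(12348 - 4129)*(-3684 - 1169) + v = (12348 - 4129)*(-3684 - 1169) + 29534 = 8219*(-4853) + 29534 = -39886807 + 29534 = -39857273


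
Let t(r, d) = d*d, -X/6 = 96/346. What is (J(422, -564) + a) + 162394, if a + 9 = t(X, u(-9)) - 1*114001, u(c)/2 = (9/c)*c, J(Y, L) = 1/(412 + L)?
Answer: 7403615/152 ≈ 48708.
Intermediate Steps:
X = -288/173 (X = -576/346 = -6*48/173 = -288/173 ≈ -1.6647)
u(c) = 18 (u(c) = 2*((9/c)*c) = 2*9 = 18)
t(r, d) = d²
a = -113686 (a = -9 + (18² - 1*114001) = -9 + (324 - 114001) = -9 - 113677 = -113686)
(J(422, -564) + a) + 162394 = (1/(412 - 564) - 113686) + 162394 = (1/(-152) - 113686) + 162394 = (-1/152 - 113686) + 162394 = -17280273/152 + 162394 = 7403615/152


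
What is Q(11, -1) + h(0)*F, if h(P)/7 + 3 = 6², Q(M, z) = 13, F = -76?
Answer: -17543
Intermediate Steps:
h(P) = 231 (h(P) = -21 + 7*6² = -21 + 7*36 = -21 + 252 = 231)
Q(11, -1) + h(0)*F = 13 + 231*(-76) = 13 - 17556 = -17543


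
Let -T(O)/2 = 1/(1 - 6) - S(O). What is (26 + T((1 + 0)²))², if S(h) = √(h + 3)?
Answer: 23104/25 ≈ 924.16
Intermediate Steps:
S(h) = √(3 + h)
T(O) = ⅖ + 2*√(3 + O) (T(O) = -2*(1/(1 - 6) - √(3 + O)) = -2*(1/(-5) - √(3 + O)) = -2*(-⅕ - √(3 + O)) = ⅖ + 2*√(3 + O))
(26 + T((1 + 0)²))² = (26 + (⅖ + 2*√(3 + (1 + 0)²)))² = (26 + (⅖ + 2*√(3 + 1²)))² = (26 + (⅖ + 2*√(3 + 1)))² = (26 + (⅖ + 2*√4))² = (26 + (⅖ + 2*2))² = (26 + (⅖ + 4))² = (26 + 22/5)² = (152/5)² = 23104/25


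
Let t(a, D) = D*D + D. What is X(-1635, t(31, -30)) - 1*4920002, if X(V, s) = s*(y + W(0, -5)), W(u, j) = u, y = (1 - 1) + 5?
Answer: -4915652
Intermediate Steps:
y = 5 (y = 0 + 5 = 5)
t(a, D) = D + D² (t(a, D) = D² + D = D + D²)
X(V, s) = 5*s (X(V, s) = s*(5 + 0) = s*5 = 5*s)
X(-1635, t(31, -30)) - 1*4920002 = 5*(-30*(1 - 30)) - 1*4920002 = 5*(-30*(-29)) - 4920002 = 5*870 - 4920002 = 4350 - 4920002 = -4915652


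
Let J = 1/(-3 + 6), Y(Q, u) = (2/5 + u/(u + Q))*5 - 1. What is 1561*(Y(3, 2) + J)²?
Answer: 156100/9 ≈ 17344.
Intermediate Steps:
Y(Q, u) = 1 + 5*u/(Q + u) (Y(Q, u) = (2*(⅕) + u/(Q + u))*5 - 1 = (⅖ + u/(Q + u))*5 - 1 = (2 + 5*u/(Q + u)) - 1 = 1 + 5*u/(Q + u))
J = ⅓ (J = 1/3 = ⅓ ≈ 0.33333)
1561*(Y(3, 2) + J)² = 1561*((3 + 6*2)/(3 + 2) + ⅓)² = 1561*((3 + 12)/5 + ⅓)² = 1561*((⅕)*15 + ⅓)² = 1561*(3 + ⅓)² = 1561*(10/3)² = 1561*(100/9) = 156100/9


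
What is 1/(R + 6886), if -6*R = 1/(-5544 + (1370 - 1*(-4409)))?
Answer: 1410/9709259 ≈ 0.00014522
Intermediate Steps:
R = -1/1410 (R = -1/(6*(-5544 + (1370 - 1*(-4409)))) = -1/(6*(-5544 + (1370 + 4409))) = -1/(6*(-5544 + 5779)) = -⅙/235 = -⅙*1/235 = -1/1410 ≈ -0.00070922)
1/(R + 6886) = 1/(-1/1410 + 6886) = 1/(9709259/1410) = 1410/9709259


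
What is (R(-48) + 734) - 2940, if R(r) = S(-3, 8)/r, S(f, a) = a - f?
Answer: -105899/48 ≈ -2206.2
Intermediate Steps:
R(r) = 11/r (R(r) = (8 - 1*(-3))/r = (8 + 3)/r = 11/r)
(R(-48) + 734) - 2940 = (11/(-48) + 734) - 2940 = (11*(-1/48) + 734) - 2940 = (-11/48 + 734) - 2940 = 35221/48 - 2940 = -105899/48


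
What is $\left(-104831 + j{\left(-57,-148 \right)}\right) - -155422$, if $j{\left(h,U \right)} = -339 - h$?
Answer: $50309$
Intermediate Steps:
$\left(-104831 + j{\left(-57,-148 \right)}\right) - -155422 = \left(-104831 - 282\right) - -155422 = \left(-104831 + \left(-339 + 57\right)\right) + 155422 = \left(-104831 - 282\right) + 155422 = -105113 + 155422 = 50309$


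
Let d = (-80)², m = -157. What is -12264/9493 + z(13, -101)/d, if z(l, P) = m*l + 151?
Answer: -9643137/6075520 ≈ -1.5872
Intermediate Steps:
z(l, P) = 151 - 157*l (z(l, P) = -157*l + 151 = 151 - 157*l)
d = 6400
-12264/9493 + z(13, -101)/d = -12264/9493 + (151 - 157*13)/6400 = -12264*1/9493 + (151 - 2041)*(1/6400) = -12264/9493 - 1890*1/6400 = -12264/9493 - 189/640 = -9643137/6075520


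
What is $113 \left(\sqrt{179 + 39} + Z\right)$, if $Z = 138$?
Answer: $15594 + 113 \sqrt{218} \approx 17262.0$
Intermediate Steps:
$113 \left(\sqrt{179 + 39} + Z\right) = 113 \left(\sqrt{179 + 39} + 138\right) = 113 \left(\sqrt{218} + 138\right) = 113 \left(138 + \sqrt{218}\right) = 15594 + 113 \sqrt{218}$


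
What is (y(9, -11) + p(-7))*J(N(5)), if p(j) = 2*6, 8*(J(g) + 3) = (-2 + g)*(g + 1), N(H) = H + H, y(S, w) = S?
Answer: 168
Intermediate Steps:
N(H) = 2*H
J(g) = -3 + (1 + g)*(-2 + g)/8 (J(g) = -3 + ((-2 + g)*(g + 1))/8 = -3 + ((-2 + g)*(1 + g))/8 = -3 + ((1 + g)*(-2 + g))/8 = -3 + (1 + g)*(-2 + g)/8)
p(j) = 12
(y(9, -11) + p(-7))*J(N(5)) = (9 + 12)*(-13/4 - 5/4 + (2*5)²/8) = 21*(-13/4 - ⅛*10 + (⅛)*10²) = 21*(-13/4 - 5/4 + (⅛)*100) = 21*(-13/4 - 5/4 + 25/2) = 21*8 = 168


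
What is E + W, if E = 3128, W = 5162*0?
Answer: 3128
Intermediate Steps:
W = 0
E + W = 3128 + 0 = 3128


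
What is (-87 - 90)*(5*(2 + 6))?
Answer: -7080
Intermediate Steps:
(-87 - 90)*(5*(2 + 6)) = -885*8 = -177*40 = -7080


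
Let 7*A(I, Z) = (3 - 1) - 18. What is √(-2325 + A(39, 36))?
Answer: I*√114037/7 ≈ 48.242*I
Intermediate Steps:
A(I, Z) = -16/7 (A(I, Z) = ((3 - 1) - 18)/7 = (2 - 18)/7 = (⅐)*(-16) = -16/7)
√(-2325 + A(39, 36)) = √(-2325 - 16/7) = √(-16291/7) = I*√114037/7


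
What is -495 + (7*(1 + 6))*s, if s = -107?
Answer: -5738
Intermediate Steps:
-495 + (7*(1 + 6))*s = -495 + (7*(1 + 6))*(-107) = -495 + (7*7)*(-107) = -495 + 49*(-107) = -495 - 5243 = -5738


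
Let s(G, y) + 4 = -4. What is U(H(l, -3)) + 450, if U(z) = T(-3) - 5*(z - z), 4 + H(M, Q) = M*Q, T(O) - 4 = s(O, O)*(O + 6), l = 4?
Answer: 430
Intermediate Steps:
s(G, y) = -8 (s(G, y) = -4 - 4 = -8)
T(O) = -44 - 8*O (T(O) = 4 - 8*(O + 6) = 4 - 8*(6 + O) = 4 + (-48 - 8*O) = -44 - 8*O)
H(M, Q) = -4 + M*Q
U(z) = -20 (U(z) = (-44 - 8*(-3)) - 5*(z - z) = (-44 + 24) - 5*0 = -20 + 0 = -20)
U(H(l, -3)) + 450 = -20 + 450 = 430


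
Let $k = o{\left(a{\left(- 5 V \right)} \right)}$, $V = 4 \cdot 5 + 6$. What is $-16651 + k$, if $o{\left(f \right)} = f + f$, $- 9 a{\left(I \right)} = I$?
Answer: $- \frac{149599}{9} \approx -16622.0$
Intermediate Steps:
$V = 26$ ($V = 20 + 6 = 26$)
$a{\left(I \right)} = - \frac{I}{9}$
$o{\left(f \right)} = 2 f$
$k = \frac{260}{9}$ ($k = 2 \left(- \frac{\left(-5\right) 26}{9}\right) = 2 \left(\left(- \frac{1}{9}\right) \left(-130\right)\right) = 2 \cdot \frac{130}{9} = \frac{260}{9} \approx 28.889$)
$-16651 + k = -16651 + \frac{260}{9} = - \frac{149599}{9}$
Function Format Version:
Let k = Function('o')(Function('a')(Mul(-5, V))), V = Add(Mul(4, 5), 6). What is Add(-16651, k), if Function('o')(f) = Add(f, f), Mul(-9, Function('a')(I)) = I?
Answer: Rational(-149599, 9) ≈ -16622.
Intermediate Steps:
V = 26 (V = Add(20, 6) = 26)
Function('a')(I) = Mul(Rational(-1, 9), I)
Function('o')(f) = Mul(2, f)
k = Rational(260, 9) (k = Mul(2, Mul(Rational(-1, 9), Mul(-5, 26))) = Mul(2, Mul(Rational(-1, 9), -130)) = Mul(2, Rational(130, 9)) = Rational(260, 9) ≈ 28.889)
Add(-16651, k) = Add(-16651, Rational(260, 9)) = Rational(-149599, 9)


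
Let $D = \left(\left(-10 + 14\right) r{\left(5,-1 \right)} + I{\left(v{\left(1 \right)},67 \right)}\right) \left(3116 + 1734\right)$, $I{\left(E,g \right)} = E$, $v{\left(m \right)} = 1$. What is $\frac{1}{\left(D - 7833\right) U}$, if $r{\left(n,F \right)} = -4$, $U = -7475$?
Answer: $\frac{1}{602357925} \approx 1.6601 \cdot 10^{-9}$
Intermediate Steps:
$D = -72750$ ($D = \left(\left(-10 + 14\right) \left(-4\right) + 1\right) \left(3116 + 1734\right) = \left(4 \left(-4\right) + 1\right) 4850 = \left(-16 + 1\right) 4850 = \left(-15\right) 4850 = -72750$)
$\frac{1}{\left(D - 7833\right) U} = \frac{1}{\left(-72750 - 7833\right) \left(-7475\right)} = \frac{1}{-80583} \left(- \frac{1}{7475}\right) = \left(- \frac{1}{80583}\right) \left(- \frac{1}{7475}\right) = \frac{1}{602357925}$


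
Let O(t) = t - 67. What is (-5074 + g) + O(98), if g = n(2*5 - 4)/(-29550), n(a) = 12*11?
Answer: -24836797/4925 ≈ -5043.0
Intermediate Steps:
n(a) = 132
O(t) = -67 + t
g = -22/4925 (g = 132/(-29550) = 132*(-1/29550) = -22/4925 ≈ -0.0044670)
(-5074 + g) + O(98) = (-5074 - 22/4925) + (-67 + 98) = -24989472/4925 + 31 = -24836797/4925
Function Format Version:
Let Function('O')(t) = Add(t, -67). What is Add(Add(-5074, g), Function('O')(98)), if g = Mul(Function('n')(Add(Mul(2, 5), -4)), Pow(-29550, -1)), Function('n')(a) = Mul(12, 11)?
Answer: Rational(-24836797, 4925) ≈ -5043.0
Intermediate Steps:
Function('n')(a) = 132
Function('O')(t) = Add(-67, t)
g = Rational(-22, 4925) (g = Mul(132, Pow(-29550, -1)) = Mul(132, Rational(-1, 29550)) = Rational(-22, 4925) ≈ -0.0044670)
Add(Add(-5074, g), Function('O')(98)) = Add(Add(-5074, Rational(-22, 4925)), Add(-67, 98)) = Add(Rational(-24989472, 4925), 31) = Rational(-24836797, 4925)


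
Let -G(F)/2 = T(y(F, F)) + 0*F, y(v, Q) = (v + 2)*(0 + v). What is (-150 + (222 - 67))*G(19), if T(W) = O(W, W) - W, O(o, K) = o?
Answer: 0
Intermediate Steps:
y(v, Q) = v*(2 + v) (y(v, Q) = (2 + v)*v = v*(2 + v))
T(W) = 0 (T(W) = W - W = 0)
G(F) = 0 (G(F) = -2*(0 + 0*F) = -2*(0 + 0) = -2*0 = 0)
(-150 + (222 - 67))*G(19) = (-150 + (222 - 67))*0 = (-150 + 155)*0 = 5*0 = 0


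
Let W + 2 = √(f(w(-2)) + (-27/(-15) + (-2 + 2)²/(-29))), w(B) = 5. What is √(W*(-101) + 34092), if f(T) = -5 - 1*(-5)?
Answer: √(857350 - 1515*√5)/5 ≈ 184.82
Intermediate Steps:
f(T) = 0 (f(T) = -5 + 5 = 0)
W = -2 + 3*√5/5 (W = -2 + √(0 + (-27/(-15) + (-2 + 2)²/(-29))) = -2 + √(0 + (-27*(-1/15) + 0²*(-1/29))) = -2 + √(0 + (9/5 + 0*(-1/29))) = -2 + √(0 + (9/5 + 0)) = -2 + √(0 + 9/5) = -2 + √(9/5) = -2 + 3*√5/5 ≈ -0.65836)
√(W*(-101) + 34092) = √((-2 + 3*√5/5)*(-101) + 34092) = √((202 - 303*√5/5) + 34092) = √(34294 - 303*√5/5)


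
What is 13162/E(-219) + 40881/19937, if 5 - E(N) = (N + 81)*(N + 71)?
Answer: 572338345/407093603 ≈ 1.4059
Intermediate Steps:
E(N) = 5 - (71 + N)*(81 + N) (E(N) = 5 - (N + 81)*(N + 71) = 5 - (81 + N)*(71 + N) = 5 - (71 + N)*(81 + N))
13162/E(-219) + 40881/19937 = 13162/(-5746 - 1*(-219)² - 152*(-219)) + 40881/19937 = 13162/(-5746 - 1*47961 + 33288) + 40881*(1/19937) = 13162/(-5746 - 47961 + 33288) + 40881/19937 = 13162/(-20419) + 40881/19937 = 13162*(-1/20419) + 40881/19937 = -13162/20419 + 40881/19937 = 572338345/407093603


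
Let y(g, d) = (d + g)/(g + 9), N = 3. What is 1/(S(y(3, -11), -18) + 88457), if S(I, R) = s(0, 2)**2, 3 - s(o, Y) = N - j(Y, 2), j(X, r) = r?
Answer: 1/88461 ≈ 1.1304e-5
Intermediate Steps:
y(g, d) = (d + g)/(9 + g)
s(o, Y) = 2 (s(o, Y) = 3 - (3 - 1*2) = 3 - (3 - 2) = 3 - 1*1 = 3 - 1 = 2)
S(I, R) = 4 (S(I, R) = 2**2 = 4)
1/(S(y(3, -11), -18) + 88457) = 1/(4 + 88457) = 1/88461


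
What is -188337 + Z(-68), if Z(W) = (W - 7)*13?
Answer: -189312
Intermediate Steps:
Z(W) = -91 + 13*W (Z(W) = (-7 + W)*13 = -91 + 13*W)
-188337 + Z(-68) = -188337 + (-91 + 13*(-68)) = -188337 + (-91 - 884) = -188337 - 975 = -189312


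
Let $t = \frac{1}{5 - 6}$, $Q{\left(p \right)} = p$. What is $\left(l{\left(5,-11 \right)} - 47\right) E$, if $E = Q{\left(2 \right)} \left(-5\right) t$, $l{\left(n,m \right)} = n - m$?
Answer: $-310$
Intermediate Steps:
$t = -1$ ($t = \frac{1}{5 - 6} = \frac{1}{-1} = -1$)
$E = 10$ ($E = 2 \left(-5\right) \left(-1\right) = \left(-10\right) \left(-1\right) = 10$)
$\left(l{\left(5,-11 \right)} - 47\right) E = \left(\left(5 - -11\right) - 47\right) 10 = \left(\left(5 + 11\right) - 47\right) 10 = \left(16 - 47\right) 10 = \left(-31\right) 10 = -310$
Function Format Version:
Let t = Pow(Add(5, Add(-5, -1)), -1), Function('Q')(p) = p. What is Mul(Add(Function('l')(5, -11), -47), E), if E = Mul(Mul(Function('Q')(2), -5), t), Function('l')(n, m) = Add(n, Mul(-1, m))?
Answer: -310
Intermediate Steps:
t = -1 (t = Pow(Add(5, -6), -1) = Pow(-1, -1) = -1)
E = 10 (E = Mul(Mul(2, -5), -1) = Mul(-10, -1) = 10)
Mul(Add(Function('l')(5, -11), -47), E) = Mul(Add(Add(5, Mul(-1, -11)), -47), 10) = Mul(Add(Add(5, 11), -47), 10) = Mul(Add(16, -47), 10) = Mul(-31, 10) = -310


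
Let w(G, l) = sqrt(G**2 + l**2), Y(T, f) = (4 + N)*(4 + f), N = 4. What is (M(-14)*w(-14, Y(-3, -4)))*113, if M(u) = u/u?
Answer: 1582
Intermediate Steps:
Y(T, f) = 32 + 8*f (Y(T, f) = (4 + 4)*(4 + f) = 8*(4 + f) = 32 + 8*f)
M(u) = 1
(M(-14)*w(-14, Y(-3, -4)))*113 = (1*sqrt((-14)**2 + (32 + 8*(-4))**2))*113 = (1*sqrt(196 + (32 - 32)**2))*113 = (1*sqrt(196 + 0**2))*113 = (1*sqrt(196 + 0))*113 = (1*sqrt(196))*113 = (1*14)*113 = 14*113 = 1582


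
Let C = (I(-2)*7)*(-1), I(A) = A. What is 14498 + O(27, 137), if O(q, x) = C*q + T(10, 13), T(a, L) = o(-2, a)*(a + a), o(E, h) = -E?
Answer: 14916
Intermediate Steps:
T(a, L) = 4*a (T(a, L) = (-1*(-2))*(a + a) = 2*(2*a) = 4*a)
C = 14 (C = -2*7*(-1) = -14*(-1) = 14)
O(q, x) = 40 + 14*q (O(q, x) = 14*q + 4*10 = 14*q + 40 = 40 + 14*q)
14498 + O(27, 137) = 14498 + (40 + 14*27) = 14498 + (40 + 378) = 14498 + 418 = 14916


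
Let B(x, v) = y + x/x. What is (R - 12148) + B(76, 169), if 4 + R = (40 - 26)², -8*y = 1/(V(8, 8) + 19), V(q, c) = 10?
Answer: -2773561/232 ≈ -11955.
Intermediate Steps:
y = -1/232 (y = -1/(8*(10 + 19)) = -⅛/29 = -⅛*1/29 = -1/232 ≈ -0.0043103)
R = 192 (R = -4 + (40 - 26)² = -4 + 14² = -4 + 196 = 192)
B(x, v) = 231/232 (B(x, v) = -1/232 + x/x = -1/232 + 1 = 231/232)
(R - 12148) + B(76, 169) = (192 - 12148) + 231/232 = -11956 + 231/232 = -2773561/232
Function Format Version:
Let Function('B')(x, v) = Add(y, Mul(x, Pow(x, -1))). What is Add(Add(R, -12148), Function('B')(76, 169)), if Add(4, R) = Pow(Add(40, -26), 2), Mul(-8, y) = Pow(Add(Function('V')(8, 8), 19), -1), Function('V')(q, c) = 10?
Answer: Rational(-2773561, 232) ≈ -11955.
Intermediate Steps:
y = Rational(-1, 232) (y = Mul(Rational(-1, 8), Pow(Add(10, 19), -1)) = Mul(Rational(-1, 8), Pow(29, -1)) = Mul(Rational(-1, 8), Rational(1, 29)) = Rational(-1, 232) ≈ -0.0043103)
R = 192 (R = Add(-4, Pow(Add(40, -26), 2)) = Add(-4, Pow(14, 2)) = Add(-4, 196) = 192)
Function('B')(x, v) = Rational(231, 232) (Function('B')(x, v) = Add(Rational(-1, 232), Mul(x, Pow(x, -1))) = Add(Rational(-1, 232), 1) = Rational(231, 232))
Add(Add(R, -12148), Function('B')(76, 169)) = Add(Add(192, -12148), Rational(231, 232)) = Add(-11956, Rational(231, 232)) = Rational(-2773561, 232)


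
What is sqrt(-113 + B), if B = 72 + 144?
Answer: sqrt(103) ≈ 10.149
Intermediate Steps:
B = 216
sqrt(-113 + B) = sqrt(-113 + 216) = sqrt(103)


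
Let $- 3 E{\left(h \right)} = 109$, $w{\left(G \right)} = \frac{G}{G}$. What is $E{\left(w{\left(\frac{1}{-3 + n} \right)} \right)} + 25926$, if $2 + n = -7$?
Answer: $\frac{77669}{3} \approx 25890.0$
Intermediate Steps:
$n = -9$ ($n = -2 - 7 = -9$)
$w{\left(G \right)} = 1$
$E{\left(h \right)} = - \frac{109}{3}$ ($E{\left(h \right)} = \left(- \frac{1}{3}\right) 109 = - \frac{109}{3}$)
$E{\left(w{\left(\frac{1}{-3 + n} \right)} \right)} + 25926 = - \frac{109}{3} + 25926 = \frac{77669}{3}$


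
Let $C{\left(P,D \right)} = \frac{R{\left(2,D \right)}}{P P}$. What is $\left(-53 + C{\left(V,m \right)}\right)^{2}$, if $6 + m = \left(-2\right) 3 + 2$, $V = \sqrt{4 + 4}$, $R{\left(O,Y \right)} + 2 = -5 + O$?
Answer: $\frac{184041}{64} \approx 2875.6$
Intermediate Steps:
$R{\left(O,Y \right)} = -7 + O$ ($R{\left(O,Y \right)} = -2 + \left(-5 + O\right) = -7 + O$)
$V = 2 \sqrt{2}$ ($V = \sqrt{8} = 2 \sqrt{2} \approx 2.8284$)
$m = -10$ ($m = -6 + \left(\left(-2\right) 3 + 2\right) = -6 + \left(-6 + 2\right) = -6 - 4 = -10$)
$C{\left(P,D \right)} = - \frac{5}{P^{2}}$ ($C{\left(P,D \right)} = \frac{-7 + 2}{P P} = - \frac{5}{P^{2}}$)
$\left(-53 + C{\left(V,m \right)}\right)^{2} = \left(-53 - \frac{5}{8}\right)^{2} = \left(- \frac{429}{8}\right)^{2} = \frac{184041}{64}$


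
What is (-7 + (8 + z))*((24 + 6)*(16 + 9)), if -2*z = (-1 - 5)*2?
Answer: 5250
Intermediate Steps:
z = 6 (z = -(-1 - 5)*2/2 = -(-3)*2 = -½*(-12) = 6)
(-7 + (8 + z))*((24 + 6)*(16 + 9)) = (-7 + (8 + 6))*((24 + 6)*(16 + 9)) = (-7 + 14)*(30*25) = 7*750 = 5250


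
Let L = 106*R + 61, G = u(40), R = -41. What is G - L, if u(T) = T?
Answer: 4325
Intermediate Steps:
G = 40
L = -4285 (L = 106*(-41) + 61 = -4346 + 61 = -4285)
G - L = 40 - 1*(-4285) = 40 + 4285 = 4325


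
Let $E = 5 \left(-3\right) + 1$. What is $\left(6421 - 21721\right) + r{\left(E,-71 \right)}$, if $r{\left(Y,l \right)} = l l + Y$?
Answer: $-10273$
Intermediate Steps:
$E = -14$ ($E = -15 + 1 = -14$)
$r{\left(Y,l \right)} = Y + l^{2}$ ($r{\left(Y,l \right)} = l^{2} + Y = Y + l^{2}$)
$\left(6421 - 21721\right) + r{\left(E,-71 \right)} = \left(6421 - 21721\right) - \left(14 - \left(-71\right)^{2}\right) = -15300 + \left(-14 + 5041\right) = -15300 + 5027 = -10273$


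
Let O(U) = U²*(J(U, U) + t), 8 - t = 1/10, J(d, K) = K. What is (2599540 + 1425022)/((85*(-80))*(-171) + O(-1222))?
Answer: -10061405/4529583261 ≈ -0.0022213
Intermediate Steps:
t = 79/10 (t = 8 - 1/10 = 8 - 1*⅒ = 8 - ⅒ = 79/10 ≈ 7.9000)
O(U) = U²*(79/10 + U) (O(U) = U²*(U + 79/10) = U²*(79/10 + U))
(2599540 + 1425022)/((85*(-80))*(-171) + O(-1222)) = (2599540 + 1425022)/((85*(-80))*(-171) + (-1222)²*(79/10 - 1222)) = 4024562/(-6800*(-171) + 1493284*(-12141/10)) = 4024562/(1162800 - 9064980522/5) = 4024562/(-9059166522/5) = 4024562*(-5/9059166522) = -10061405/4529583261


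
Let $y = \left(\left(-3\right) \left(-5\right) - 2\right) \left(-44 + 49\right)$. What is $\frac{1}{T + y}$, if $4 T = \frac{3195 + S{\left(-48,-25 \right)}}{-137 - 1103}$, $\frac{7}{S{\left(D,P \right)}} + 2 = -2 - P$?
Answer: $\frac{7440}{478807} \approx 0.015539$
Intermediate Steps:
$S{\left(D,P \right)} = \frac{7}{-4 - P}$ ($S{\left(D,P \right)} = \frac{7}{-2 - \left(2 + P\right)} = \frac{7}{-4 - P}$)
$y = 65$ ($y = \left(15 - 2\right) 5 = 13 \cdot 5 = 65$)
$T = - \frac{4793}{7440}$ ($T = \frac{\left(3195 - \frac{7}{4 - 25}\right) \frac{1}{-137 - 1103}}{4} = \frac{\left(3195 - \frac{7}{-21}\right) \frac{1}{-1240}}{4} = \frac{\left(3195 - - \frac{1}{3}\right) \left(- \frac{1}{1240}\right)}{4} = \frac{\left(3195 + \frac{1}{3}\right) \left(- \frac{1}{1240}\right)}{4} = \frac{\frac{9586}{3} \left(- \frac{1}{1240}\right)}{4} = \frac{1}{4} \left(- \frac{4793}{1860}\right) = - \frac{4793}{7440} \approx -0.64422$)
$\frac{1}{T + y} = \frac{1}{- \frac{4793}{7440} + 65} = \frac{1}{\frac{478807}{7440}} = \frac{7440}{478807}$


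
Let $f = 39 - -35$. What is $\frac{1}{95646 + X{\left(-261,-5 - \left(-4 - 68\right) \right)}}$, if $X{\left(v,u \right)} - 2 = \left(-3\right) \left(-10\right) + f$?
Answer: $\frac{1}{95752} \approx 1.0444 \cdot 10^{-5}$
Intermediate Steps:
$f = 74$ ($f = 39 + 35 = 74$)
$X{\left(v,u \right)} = 106$ ($X{\left(v,u \right)} = 2 + \left(\left(-3\right) \left(-10\right) + 74\right) = 2 + \left(30 + 74\right) = 2 + 104 = 106$)
$\frac{1}{95646 + X{\left(-261,-5 - \left(-4 - 68\right) \right)}} = \frac{1}{95646 + 106} = \frac{1}{95752}$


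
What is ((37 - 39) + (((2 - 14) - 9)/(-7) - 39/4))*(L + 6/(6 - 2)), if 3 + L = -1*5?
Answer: 455/8 ≈ 56.875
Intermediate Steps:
L = -8 (L = -3 - 1*5 = -3 - 5 = -8)
((37 - 39) + (((2 - 14) - 9)/(-7) - 39/4))*(L + 6/(6 - 2)) = ((37 - 39) + (((2 - 14) - 9)/(-7) - 39/4))*(-8 + 6/(6 - 2)) = (-2 + ((-12 - 9)*(-⅐) - 39*¼))*(-8 + 6/4) = (-2 + (-21*(-⅐) - 39/4))*(-8 + (¼)*6) = (-2 + (3 - 39/4))*(-8 + 3/2) = (-2 - 27/4)*(-13/2) = -35/4*(-13/2) = 455/8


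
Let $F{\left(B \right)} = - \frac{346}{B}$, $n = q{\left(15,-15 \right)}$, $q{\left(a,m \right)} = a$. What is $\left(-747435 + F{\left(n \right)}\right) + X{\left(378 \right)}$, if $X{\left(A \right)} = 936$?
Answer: $- \frac{11197831}{15} \approx -7.4652 \cdot 10^{5}$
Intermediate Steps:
$n = 15$
$\left(-747435 + F{\left(n \right)}\right) + X{\left(378 \right)} = \left(-747435 - \frac{346}{15}\right) + 936 = - \frac{11211871}{15} + 936 = - \frac{11197831}{15}$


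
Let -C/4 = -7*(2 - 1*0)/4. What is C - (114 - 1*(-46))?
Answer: -146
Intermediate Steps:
C = 14 (C = -4*(-7*(2 - 1*0))/4 = -4*(-7*(2 + 0))/4 = -4*(-7*2)/4 = -(-56)/4 = -4*(-7/2) = 14)
C - (114 - 1*(-46)) = 14 - (114 - 1*(-46)) = 14 - (114 + 46) = 14 - 1*160 = 14 - 160 = -146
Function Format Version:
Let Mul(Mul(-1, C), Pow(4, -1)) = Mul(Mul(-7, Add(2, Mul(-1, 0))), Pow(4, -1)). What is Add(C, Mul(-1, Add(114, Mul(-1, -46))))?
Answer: -146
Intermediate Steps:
C = 14 (C = Mul(-4, Mul(Mul(-7, Add(2, Mul(-1, 0))), Pow(4, -1))) = Mul(-4, Mul(Mul(-7, Add(2, 0)), Rational(1, 4))) = Mul(-4, Mul(Mul(-7, 2), Rational(1, 4))) = Mul(-4, Mul(-14, Rational(1, 4))) = Mul(-4, Rational(-7, 2)) = 14)
Add(C, Mul(-1, Add(114, Mul(-1, -46)))) = Add(14, Mul(-1, Add(114, Mul(-1, -46)))) = Add(14, Mul(-1, Add(114, 46))) = Add(14, Mul(-1, 160)) = Add(14, -160) = -146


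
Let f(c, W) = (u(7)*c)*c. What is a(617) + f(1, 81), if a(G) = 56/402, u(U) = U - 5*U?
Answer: -5600/201 ≈ -27.861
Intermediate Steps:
u(U) = -4*U
f(c, W) = -28*c² (f(c, W) = ((-4*7)*c)*c = (-28*c)*c = -28*c²)
a(G) = 28/201 (a(G) = 56*(1/402) = 28/201)
a(617) + f(1, 81) = 28/201 - 28*1² = 28/201 - 28*1 = 28/201 - 28 = -5600/201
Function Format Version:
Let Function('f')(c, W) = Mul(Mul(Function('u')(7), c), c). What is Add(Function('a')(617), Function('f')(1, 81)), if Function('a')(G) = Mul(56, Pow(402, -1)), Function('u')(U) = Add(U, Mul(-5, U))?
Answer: Rational(-5600, 201) ≈ -27.861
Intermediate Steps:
Function('u')(U) = Mul(-4, U)
Function('f')(c, W) = Mul(-28, Pow(c, 2)) (Function('f')(c, W) = Mul(Mul(Mul(-4, 7), c), c) = Mul(Mul(-28, c), c) = Mul(-28, Pow(c, 2)))
Function('a')(G) = Rational(28, 201) (Function('a')(G) = Mul(56, Rational(1, 402)) = Rational(28, 201))
Add(Function('a')(617), Function('f')(1, 81)) = Add(Rational(28, 201), Mul(-28, Pow(1, 2))) = Add(Rational(28, 201), Mul(-28, 1)) = Add(Rational(28, 201), -28) = Rational(-5600, 201)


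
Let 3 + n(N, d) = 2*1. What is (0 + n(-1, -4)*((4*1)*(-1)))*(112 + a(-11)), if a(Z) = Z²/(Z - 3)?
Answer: 2894/7 ≈ 413.43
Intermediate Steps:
n(N, d) = -1 (n(N, d) = -3 + 2*1 = -3 + 2 = -1)
a(Z) = Z²/(-3 + Z)
(0 + n(-1, -4)*((4*1)*(-1)))*(112 + a(-11)) = (0 - 4*1*(-1))*(112 + (-11)²/(-3 - 11)) = (0 - 4*(-1))*(112 + 121/(-14)) = (0 - 1*(-4))*(112 + 121*(-1/14)) = (0 + 4)*(112 - 121/14) = 4*(1447/14) = 2894/7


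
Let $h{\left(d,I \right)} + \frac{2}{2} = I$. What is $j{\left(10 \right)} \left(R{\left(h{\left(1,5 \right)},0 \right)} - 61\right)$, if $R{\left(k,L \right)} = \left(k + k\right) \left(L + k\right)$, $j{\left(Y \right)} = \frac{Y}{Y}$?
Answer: $-29$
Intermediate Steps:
$h{\left(d,I \right)} = -1 + I$
$j{\left(Y \right)} = 1$
$R{\left(k,L \right)} = 2 k \left(L + k\right)$
$j{\left(10 \right)} \left(R{\left(h{\left(1,5 \right)},0 \right)} - 61\right) = 1 \left(2 \left(-1 + 5\right) \left(0 + \left(-1 + 5\right)\right) - 61\right) = 1 \left(2 \cdot 4 \left(0 + 4\right) - 61\right) = 1 \left(2 \cdot 4 \cdot 4 - 61\right) = 1 \left(32 - 61\right) = 1 \left(-29\right) = -29$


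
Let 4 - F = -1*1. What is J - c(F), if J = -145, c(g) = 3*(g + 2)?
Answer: -166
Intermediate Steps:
F = 5 (F = 4 - (-1) = 4 - 1*(-1) = 4 + 1 = 5)
c(g) = 6 + 3*g (c(g) = 3*(2 + g) = 6 + 3*g)
J - c(F) = -145 - (6 + 3*5) = -145 - (6 + 15) = -145 - 1*21 = -145 - 21 = -166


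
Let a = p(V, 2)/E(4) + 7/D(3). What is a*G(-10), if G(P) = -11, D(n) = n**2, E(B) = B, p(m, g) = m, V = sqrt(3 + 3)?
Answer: -77/9 - 11*sqrt(6)/4 ≈ -15.292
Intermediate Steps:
V = sqrt(6) ≈ 2.4495
a = 7/9 + sqrt(6)/4 (a = sqrt(6)/4 + 7/(3**2) = sqrt(6)*(1/4) + 7/9 = sqrt(6)/4 + 7*(1/9) = sqrt(6)/4 + 7/9 = 7/9 + sqrt(6)/4 ≈ 1.3902)
a*G(-10) = (7/9 + sqrt(6)/4)*(-11) = -77/9 - 11*sqrt(6)/4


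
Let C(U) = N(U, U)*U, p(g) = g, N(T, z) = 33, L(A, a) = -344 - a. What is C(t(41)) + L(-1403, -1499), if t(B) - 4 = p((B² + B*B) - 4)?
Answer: 112101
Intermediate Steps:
t(B) = 2*B² (t(B) = 4 + ((B² + B*B) - 4) = 4 + ((B² + B²) - 4) = 4 + (2*B² - 4) = 4 + (-4 + 2*B²) = 2*B²)
C(U) = 33*U
C(t(41)) + L(-1403, -1499) = 33*(2*41²) + (-344 - 1*(-1499)) = 33*(2*1681) + (-344 + 1499) = 33*3362 + 1155 = 110946 + 1155 = 112101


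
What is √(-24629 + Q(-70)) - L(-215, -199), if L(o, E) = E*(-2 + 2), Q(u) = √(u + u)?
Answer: √(-24629 + 2*I*√35) ≈ 0.0377 + 156.94*I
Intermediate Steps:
Q(u) = √2*√u (Q(u) = √(2*u) = √2*√u)
L(o, E) = 0 (L(o, E) = E*0 = 0)
√(-24629 + Q(-70)) - L(-215, -199) = √(-24629 + √2*√(-70)) - 1*0 = √(-24629 + √2*(I*√70)) + 0 = √(-24629 + 2*I*√35) + 0 = √(-24629 + 2*I*√35)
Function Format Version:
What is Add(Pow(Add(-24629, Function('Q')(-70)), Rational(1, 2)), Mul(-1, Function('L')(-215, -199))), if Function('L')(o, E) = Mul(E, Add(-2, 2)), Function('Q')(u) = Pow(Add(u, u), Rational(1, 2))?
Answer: Pow(Add(-24629, Mul(2, I, Pow(35, Rational(1, 2)))), Rational(1, 2)) ≈ Add(0.0377, Mul(156.94, I))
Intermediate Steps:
Function('Q')(u) = Mul(Pow(2, Rational(1, 2)), Pow(u, Rational(1, 2))) (Function('Q')(u) = Pow(Mul(2, u), Rational(1, 2)) = Mul(Pow(2, Rational(1, 2)), Pow(u, Rational(1, 2))))
Function('L')(o, E) = 0 (Function('L')(o, E) = Mul(E, 0) = 0)
Add(Pow(Add(-24629, Function('Q')(-70)), Rational(1, 2)), Mul(-1, Function('L')(-215, -199))) = Add(Pow(Add(-24629, Mul(Pow(2, Rational(1, 2)), Pow(-70, Rational(1, 2)))), Rational(1, 2)), Mul(-1, 0)) = Add(Pow(Add(-24629, Mul(Pow(2, Rational(1, 2)), Mul(I, Pow(70, Rational(1, 2))))), Rational(1, 2)), 0) = Add(Pow(Add(-24629, Mul(2, I, Pow(35, Rational(1, 2)))), Rational(1, 2)), 0) = Pow(Add(-24629, Mul(2, I, Pow(35, Rational(1, 2)))), Rational(1, 2))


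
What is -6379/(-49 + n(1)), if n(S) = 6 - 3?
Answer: 6379/46 ≈ 138.67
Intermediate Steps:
n(S) = 3
-6379/(-49 + n(1)) = -6379/(-49 + 3) = -6379/(-46) = -6379*(-1/46) = 6379/46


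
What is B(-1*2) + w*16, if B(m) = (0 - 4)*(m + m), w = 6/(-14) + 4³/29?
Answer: 9024/203 ≈ 44.453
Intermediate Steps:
w = 361/203 (w = 6*(-1/14) + 64*(1/29) = -3/7 + 64/29 = 361/203 ≈ 1.7783)
B(m) = -8*m
B(-1*2) + w*16 = -(-8)*2 + (361/203)*16 = -8*(-2) + 5776/203 = 16 + 5776/203 = 9024/203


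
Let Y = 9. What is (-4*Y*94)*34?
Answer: -115056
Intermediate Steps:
(-4*Y*94)*34 = (-4*9*94)*34 = -36*94*34 = -3384*34 = -115056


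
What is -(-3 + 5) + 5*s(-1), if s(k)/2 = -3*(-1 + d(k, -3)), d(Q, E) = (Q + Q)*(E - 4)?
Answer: -392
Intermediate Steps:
d(Q, E) = 2*Q*(-4 + E) (d(Q, E) = (2*Q)*(-4 + E) = 2*Q*(-4 + E))
s(k) = 6 + 84*k (s(k) = 2*(-3*(-1 + 2*k*(-4 - 3))) = 2*(-3*(-1 + 2*k*(-7))) = 2*(-3*(-1 - 14*k)) = 2*(3 + 42*k) = 6 + 84*k)
-(-3 + 5) + 5*s(-1) = -(-3 + 5) + 5*(6 + 84*(-1)) = -1*2 + 5*(6 - 84) = -2 + 5*(-78) = -2 - 390 = -392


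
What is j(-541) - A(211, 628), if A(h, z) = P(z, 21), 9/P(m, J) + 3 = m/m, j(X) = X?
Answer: -1073/2 ≈ -536.50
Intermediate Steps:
P(m, J) = -9/2 (P(m, J) = 9/(-3 + m/m) = 9/(-3 + 1) = 9/(-2) = 9*(-½) = -9/2)
A(h, z) = -9/2
j(-541) - A(211, 628) = -541 - 1*(-9/2) = -541 + 9/2 = -1073/2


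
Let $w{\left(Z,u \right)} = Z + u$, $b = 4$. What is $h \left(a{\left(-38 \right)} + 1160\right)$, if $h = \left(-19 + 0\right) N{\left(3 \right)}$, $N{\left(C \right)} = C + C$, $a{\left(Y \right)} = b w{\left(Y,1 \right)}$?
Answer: $-115368$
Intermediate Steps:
$a{\left(Y \right)} = 4 + 4 Y$ ($a{\left(Y \right)} = 4 \left(Y + 1\right) = 4 \left(1 + Y\right) = 4 + 4 Y$)
$N{\left(C \right)} = 2 C$
$h = -114$ ($h = \left(-19 + 0\right) 2 \cdot 3 = \left(-19\right) 6 = -114$)
$h \left(a{\left(-38 \right)} + 1160\right) = - 114 \left(\left(4 + 4 \left(-38\right)\right) + 1160\right) = - 114 \left(\left(4 - 152\right) + 1160\right) = - 114 \left(-148 + 1160\right) = \left(-114\right) 1012 = -115368$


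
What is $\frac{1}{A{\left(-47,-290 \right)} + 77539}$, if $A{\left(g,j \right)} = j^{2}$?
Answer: $\frac{1}{161639} \approx 6.1866 \cdot 10^{-6}$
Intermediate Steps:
$\frac{1}{A{\left(-47,-290 \right)} + 77539} = \frac{1}{\left(-290\right)^{2} + 77539} = \frac{1}{84100 + 77539} = \frac{1}{161639}$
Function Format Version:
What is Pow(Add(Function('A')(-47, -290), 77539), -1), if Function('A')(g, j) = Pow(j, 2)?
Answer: Rational(1, 161639) ≈ 6.1866e-6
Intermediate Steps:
Pow(Add(Function('A')(-47, -290), 77539), -1) = Pow(Add(Pow(-290, 2), 77539), -1) = Pow(Add(84100, 77539), -1) = Pow(161639, -1) = Rational(1, 161639)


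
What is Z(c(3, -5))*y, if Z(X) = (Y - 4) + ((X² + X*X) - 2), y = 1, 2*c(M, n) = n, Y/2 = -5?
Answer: -7/2 ≈ -3.5000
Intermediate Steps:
Y = -10 (Y = 2*(-5) = -10)
c(M, n) = n/2
Z(X) = -16 + 2*X² (Z(X) = (-10 - 4) + ((X² + X*X) - 2) = -14 + ((X² + X²) - 2) = -14 + (2*X² - 2) = -14 + (-2 + 2*X²) = -16 + 2*X²)
Z(c(3, -5))*y = (-16 + 2*((½)*(-5))²)*1 = (-16 + 2*(-5/2)²)*1 = (-16 + 2*(25/4))*1 = (-16 + 25/2)*1 = -7/2*1 = -7/2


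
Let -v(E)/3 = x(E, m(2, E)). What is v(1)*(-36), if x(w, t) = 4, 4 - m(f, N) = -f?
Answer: 432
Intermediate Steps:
m(f, N) = 4 + f (m(f, N) = 4 - (-1)*f = 4 + f)
v(E) = -12 (v(E) = -3*4 = -12)
v(1)*(-36) = -12*(-36) = 432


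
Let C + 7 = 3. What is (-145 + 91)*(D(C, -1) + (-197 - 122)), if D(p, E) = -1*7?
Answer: 17604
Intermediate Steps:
C = -4 (C = -7 + 3 = -4)
D(p, E) = -7
(-145 + 91)*(D(C, -1) + (-197 - 122)) = (-145 + 91)*(-7 + (-197 - 122)) = -54*(-7 - 319) = -54*(-326) = 17604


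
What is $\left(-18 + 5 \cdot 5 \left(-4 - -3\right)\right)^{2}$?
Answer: $1849$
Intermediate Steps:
$\left(-18 + 5 \cdot 5 \left(-4 - -3\right)\right)^{2} = \left(-18 + 25 \left(-4 + 3\right)\right)^{2} = \left(-18 + 25 \left(-1\right)\right)^{2} = \left(-18 - 25\right)^{2} = \left(-43\right)^{2} = 1849$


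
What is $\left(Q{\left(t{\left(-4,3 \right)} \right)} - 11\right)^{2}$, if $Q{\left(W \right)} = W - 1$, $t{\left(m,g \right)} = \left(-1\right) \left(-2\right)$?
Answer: $100$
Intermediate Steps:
$t{\left(m,g \right)} = 2$
$Q{\left(W \right)} = -1 + W$
$\left(Q{\left(t{\left(-4,3 \right)} \right)} - 11\right)^{2} = \left(\left(-1 + 2\right) - 11\right)^{2} = \left(1 - 11\right)^{2} = \left(-10\right)^{2} = 100$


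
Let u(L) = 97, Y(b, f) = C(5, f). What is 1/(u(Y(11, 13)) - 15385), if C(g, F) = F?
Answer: -1/15288 ≈ -6.5411e-5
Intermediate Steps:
Y(b, f) = f
1/(u(Y(11, 13)) - 15385) = 1/(97 - 15385) = 1/(-15288) = -1/15288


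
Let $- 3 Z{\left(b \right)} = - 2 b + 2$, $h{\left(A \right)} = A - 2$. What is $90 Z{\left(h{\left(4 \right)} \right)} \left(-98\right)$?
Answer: $-5880$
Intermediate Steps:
$h{\left(A \right)} = -2 + A$ ($h{\left(A \right)} = A - 2 = -2 + A$)
$Z{\left(b \right)} = - \frac{2}{3} + \frac{2 b}{3}$ ($Z{\left(b \right)} = - \frac{- 2 b + 2}{3} = - \frac{2 - 2 b}{3} = - \frac{2}{3} + \frac{2 b}{3}$)
$90 Z{\left(h{\left(4 \right)} \right)} \left(-98\right) = 90 \left(- \frac{2}{3} + \frac{2 \left(-2 + 4\right)}{3}\right) \left(-98\right) = 90 \left(- \frac{2}{3} + \frac{2}{3} \cdot 2\right) \left(-98\right) = 90 \left(- \frac{2}{3} + \frac{4}{3}\right) \left(-98\right) = 90 \cdot \frac{2}{3} \left(-98\right) = 60 \left(-98\right) = -5880$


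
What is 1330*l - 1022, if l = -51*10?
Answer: -679322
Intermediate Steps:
l = -510
1330*l - 1022 = 1330*(-510) - 1022 = -678300 - 1022 = -679322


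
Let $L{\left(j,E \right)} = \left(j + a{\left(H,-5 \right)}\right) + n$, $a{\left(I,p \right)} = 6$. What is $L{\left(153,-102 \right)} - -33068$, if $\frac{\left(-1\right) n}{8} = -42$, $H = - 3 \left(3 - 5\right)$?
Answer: $33563$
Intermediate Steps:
$H = 6$ ($H = \left(-3\right) \left(-2\right) = 6$)
$n = 336$ ($n = \left(-8\right) \left(-42\right) = 336$)
$L{\left(j,E \right)} = 342 + j$ ($L{\left(j,E \right)} = \left(j + 6\right) + 336 = \left(6 + j\right) + 336 = 342 + j$)
$L{\left(153,-102 \right)} - -33068 = \left(342 + 153\right) - -33068 = 495 + 33068 = 33563$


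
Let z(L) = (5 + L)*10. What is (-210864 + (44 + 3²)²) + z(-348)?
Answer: -211485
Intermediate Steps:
z(L) = 50 + 10*L
(-210864 + (44 + 3²)²) + z(-348) = (-210864 + (44 + 3²)²) + (50 + 10*(-348)) = (-210864 + (44 + 9)²) + (50 - 3480) = (-210864 + 53²) - 3430 = (-210864 + 2809) - 3430 = -208055 - 3430 = -211485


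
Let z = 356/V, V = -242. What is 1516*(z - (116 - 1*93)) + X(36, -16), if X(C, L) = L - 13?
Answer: -4492385/121 ≈ -37127.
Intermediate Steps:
X(C, L) = -13 + L
z = -178/121 (z = 356/(-242) = 356*(-1/242) = -178/121 ≈ -1.4711)
1516*(z - (116 - 1*93)) + X(36, -16) = 1516*(-178/121 - (116 - 1*93)) + (-13 - 16) = 1516*(-178/121 - (116 - 93)) - 29 = 1516*(-178/121 - 1*23) - 29 = 1516*(-178/121 - 23) - 29 = 1516*(-2961/121) - 29 = -4488876/121 - 29 = -4492385/121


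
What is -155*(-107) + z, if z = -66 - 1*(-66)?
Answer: 16585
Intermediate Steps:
z = 0 (z = -66 + 66 = 0)
-155*(-107) + z = -155*(-107) + 0 = 16585 + 0 = 16585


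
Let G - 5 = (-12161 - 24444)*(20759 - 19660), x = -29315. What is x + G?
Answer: -40258205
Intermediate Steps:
G = -40228890 (G = 5 + (-12161 - 24444)*(20759 - 19660) = 5 - 36605*1099 = 5 - 40228895 = -40228890)
x + G = -29315 - 40228890 = -40258205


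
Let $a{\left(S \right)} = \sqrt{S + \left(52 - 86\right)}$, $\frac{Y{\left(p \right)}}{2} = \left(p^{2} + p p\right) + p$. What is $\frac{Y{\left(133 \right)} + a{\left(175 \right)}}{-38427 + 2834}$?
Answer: $- \frac{71022}{35593} - \frac{\sqrt{141}}{35593} \approx -1.9957$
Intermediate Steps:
$Y{\left(p \right)} = 2 p + 4 p^{2}$ ($Y{\left(p \right)} = 2 \left(\left(p^{2} + p p\right) + p\right) = 2 \left(\left(p^{2} + p^{2}\right) + p\right) = 2 \left(2 p^{2} + p\right) = 2 \left(p + 2 p^{2}\right) = 2 p + 4 p^{2}$)
$a{\left(S \right)} = \sqrt{-34 + S}$ ($a{\left(S \right)} = \sqrt{S + \left(52 - 86\right)} = \sqrt{S - 34} = \sqrt{-34 + S}$)
$\frac{Y{\left(133 \right)} + a{\left(175 \right)}}{-38427 + 2834} = \frac{2 \cdot 133 \left(1 + 2 \cdot 133\right) + \sqrt{-34 + 175}}{-38427 + 2834} = \frac{2 \cdot 133 \left(1 + 266\right) + \sqrt{141}}{-35593} = \left(2 \cdot 133 \cdot 267 + \sqrt{141}\right) \left(- \frac{1}{35593}\right) = \left(71022 + \sqrt{141}\right) \left(- \frac{1}{35593}\right) = - \frac{71022}{35593} - \frac{\sqrt{141}}{35593}$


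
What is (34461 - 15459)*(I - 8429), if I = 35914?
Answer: 522269970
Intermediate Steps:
(34461 - 15459)*(I - 8429) = (34461 - 15459)*(35914 - 8429) = 19002*27485 = 522269970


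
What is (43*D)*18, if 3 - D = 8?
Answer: -3870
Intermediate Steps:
D = -5 (D = 3 - 1*8 = 3 - 8 = -5)
(43*D)*18 = (43*(-5))*18 = -215*18 = -3870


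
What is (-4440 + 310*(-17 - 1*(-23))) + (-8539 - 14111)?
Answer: -25230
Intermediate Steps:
(-4440 + 310*(-17 - 1*(-23))) + (-8539 - 14111) = (-4440 + 310*(-17 + 23)) - 22650 = (-4440 + 310*6) - 22650 = (-4440 + 1860) - 22650 = -2580 - 22650 = -25230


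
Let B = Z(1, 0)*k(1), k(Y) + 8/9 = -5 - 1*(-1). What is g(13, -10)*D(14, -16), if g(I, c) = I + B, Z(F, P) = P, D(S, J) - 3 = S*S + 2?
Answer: 2613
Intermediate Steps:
D(S, J) = 5 + S² (D(S, J) = 3 + (S*S + 2) = 3 + (S² + 2) = 3 + (2 + S²) = 5 + S²)
k(Y) = -44/9 (k(Y) = -8/9 + (-5 - 1*(-1)) = -8/9 + (-5 + 1) = -8/9 - 4 = -44/9)
B = 0 (B = 0*(-44/9) = 0)
g(I, c) = I (g(I, c) = I + 0 = I)
g(13, -10)*D(14, -16) = 13*(5 + 14²) = 13*(5 + 196) = 13*201 = 2613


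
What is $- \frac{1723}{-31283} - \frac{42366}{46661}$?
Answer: $- \frac{1244938675}{1459696063} \approx -0.85287$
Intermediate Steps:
$- \frac{1723}{-31283} - \frac{42366}{46661} = \left(-1723\right) \left(- \frac{1}{31283}\right) - \frac{42366}{46661} = \frac{1723}{31283} - \frac{42366}{46661} = - \frac{1244938675}{1459696063}$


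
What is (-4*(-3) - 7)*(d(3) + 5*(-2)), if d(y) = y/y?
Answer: -45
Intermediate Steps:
d(y) = 1
(-4*(-3) - 7)*(d(3) + 5*(-2)) = (-4*(-3) - 7)*(1 + 5*(-2)) = (12 - 7)*(1 - 10) = 5*(-9) = -45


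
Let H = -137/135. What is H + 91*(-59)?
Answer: -724952/135 ≈ -5370.0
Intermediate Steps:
H = -137/135 (H = -137*1/135 = -137/135 ≈ -1.0148)
H + 91*(-59) = -137/135 + 91*(-59) = -137/135 - 5369 = -724952/135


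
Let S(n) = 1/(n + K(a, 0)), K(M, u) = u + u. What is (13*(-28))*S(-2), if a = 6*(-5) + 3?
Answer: 182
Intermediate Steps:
a = -27 (a = -30 + 3 = -27)
K(M, u) = 2*u
S(n) = 1/n (S(n) = 1/(n + 2*0) = 1/(n + 0) = 1/n)
(13*(-28))*S(-2) = (13*(-28))/(-2) = -364*(-½) = 182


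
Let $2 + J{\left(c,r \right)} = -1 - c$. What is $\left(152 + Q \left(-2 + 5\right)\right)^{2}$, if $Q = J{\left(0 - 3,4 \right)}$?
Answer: $23104$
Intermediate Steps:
$J{\left(c,r \right)} = -3 - c$ ($J{\left(c,r \right)} = -2 - \left(1 + c\right) = -3 - c$)
$Q = 0$ ($Q = -3 - \left(0 - 3\right) = -3 - -3 = -3 + 3 = 0$)
$\left(152 + Q \left(-2 + 5\right)\right)^{2} = \left(152 + 0 \left(-2 + 5\right)\right)^{2} = \left(152 + 0 \cdot 3\right)^{2} = \left(152 + 0\right)^{2} = 152^{2} = 23104$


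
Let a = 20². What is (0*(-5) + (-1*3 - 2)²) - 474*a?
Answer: -189575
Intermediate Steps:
a = 400
(0*(-5) + (-1*3 - 2)²) - 474*a = (0*(-5) + (-1*3 - 2)²) - 474*400 = (0 + (-3 - 2)²) - 189600 = (0 + (-5)²) - 189600 = (0 + 25) - 189600 = 25 - 189600 = -189575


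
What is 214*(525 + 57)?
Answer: 124548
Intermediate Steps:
214*(525 + 57) = 214*582 = 124548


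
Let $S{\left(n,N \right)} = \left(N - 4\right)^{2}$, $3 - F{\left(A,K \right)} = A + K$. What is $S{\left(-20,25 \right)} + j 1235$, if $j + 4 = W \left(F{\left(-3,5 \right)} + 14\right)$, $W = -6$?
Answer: $-115649$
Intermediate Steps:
$F{\left(A,K \right)} = 3 - A - K$ ($F{\left(A,K \right)} = 3 - \left(A + K\right) = 3 - A - K$)
$S{\left(n,N \right)} = \left(-4 + N\right)^{2}$
$j = -94$ ($j = -4 - 6 \left(\left(3 - -3 - 5\right) + 14\right) = -4 - 6 \left(\left(3 + 3 - 5\right) + 14\right) = -4 - 6 \left(1 + 14\right) = -4 - 90 = -94$)
$S{\left(-20,25 \right)} + j 1235 = \left(-4 + 25\right)^{2} - 116090 = 21^{2} - 116090 = 441 - 116090 = -115649$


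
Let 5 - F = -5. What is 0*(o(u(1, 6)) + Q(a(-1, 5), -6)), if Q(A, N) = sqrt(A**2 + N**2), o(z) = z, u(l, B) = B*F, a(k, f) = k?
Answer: 0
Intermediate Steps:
F = 10 (F = 5 - 1*(-5) = 5 + 5 = 10)
u(l, B) = 10*B (u(l, B) = B*10 = 10*B)
0*(o(u(1, 6)) + Q(a(-1, 5), -6)) = 0*(10*6 + sqrt((-1)**2 + (-6)**2)) = 0*(60 + sqrt(1 + 36)) = 0*(60 + sqrt(37)) = 0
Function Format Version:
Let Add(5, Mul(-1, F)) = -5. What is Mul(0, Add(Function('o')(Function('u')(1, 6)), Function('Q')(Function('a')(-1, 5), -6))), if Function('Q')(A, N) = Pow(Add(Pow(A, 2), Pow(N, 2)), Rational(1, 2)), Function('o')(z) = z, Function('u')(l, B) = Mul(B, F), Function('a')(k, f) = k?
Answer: 0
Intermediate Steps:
F = 10 (F = Add(5, Mul(-1, -5)) = Add(5, 5) = 10)
Function('u')(l, B) = Mul(10, B) (Function('u')(l, B) = Mul(B, 10) = Mul(10, B))
Mul(0, Add(Function('o')(Function('u')(1, 6)), Function('Q')(Function('a')(-1, 5), -6))) = Mul(0, Add(Mul(10, 6), Pow(Add(Pow(-1, 2), Pow(-6, 2)), Rational(1, 2)))) = Mul(0, Add(60, Pow(Add(1, 36), Rational(1, 2)))) = Mul(0, Add(60, Pow(37, Rational(1, 2)))) = 0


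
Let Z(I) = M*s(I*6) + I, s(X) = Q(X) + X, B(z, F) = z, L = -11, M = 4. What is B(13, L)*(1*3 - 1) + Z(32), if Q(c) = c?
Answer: 1594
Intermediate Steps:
s(X) = 2*X (s(X) = X + X = 2*X)
Z(I) = 49*I (Z(I) = 4*(2*(I*6)) + I = 4*(2*(6*I)) + I = 4*(12*I) + I = 48*I + I = 49*I)
B(13, L)*(1*3 - 1) + Z(32) = 13*(1*3 - 1) + 49*32 = 13*(3 - 1) + 1568 = 13*2 + 1568 = 26 + 1568 = 1594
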